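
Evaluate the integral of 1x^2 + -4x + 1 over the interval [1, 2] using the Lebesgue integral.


The Lebesgue integral of a Riemann-integrable function agrees with the Riemann integral.
Antiderivative F(x) = (1/3)x^3 + (-4/2)x^2 + 1x
F(2) = (1/3)*2^3 + (-4/2)*2^2 + 1*2
     = (1/3)*8 + (-4/2)*4 + 1*2
     = 2.666667 + -8 + 2
     = -3.333333
F(1) = -0.666667
Integral = F(2) - F(1) = -3.333333 - -0.666667 = -2.666667


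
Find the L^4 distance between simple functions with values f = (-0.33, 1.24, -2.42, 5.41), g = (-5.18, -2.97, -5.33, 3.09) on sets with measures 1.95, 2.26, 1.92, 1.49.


Step 1: Compute differences f_i - g_i:
  -0.33 - -5.18 = 4.85
  1.24 - -2.97 = 4.21
  -2.42 - -5.33 = 2.91
  5.41 - 3.09 = 2.32
Step 2: Compute |diff|^4 * measure for each set:
  |4.85|^4 * 1.95 = 553.308006 * 1.95 = 1078.950612
  |4.21|^4 * 2.26 = 314.143721 * 2.26 = 709.964809
  |2.91|^4 * 1.92 = 71.708718 * 1.92 = 137.680738
  |2.32|^4 * 1.49 = 28.97023 * 1.49 = 43.165642
Step 3: Sum = 1969.761801
Step 4: ||f-g||_4 = (1969.761801)^(1/4) = 6.661982


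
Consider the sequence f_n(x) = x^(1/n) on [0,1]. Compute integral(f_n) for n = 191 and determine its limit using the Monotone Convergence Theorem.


At n = 191: f_191(x) = x^(1/191).
Step 1: integral(x^(1/191), 0, 1) = [x^(1/191+1) / (1/191+1)] from 0 to 1
     = 1 / (1/191 + 1) = 1 / ((191+1)/191) = 191/(191+1)
     = 191/192 = 0.994792
Step 2: As n -> infinity, f_n(x) = x^(1/n) -> 1 for x in (0,1], and f_n is increasing in n.
By MCT, lim_n integral(f_n) = integral(lim_n f_n) = integral(1, 0, 1) = 1.
Step 3: Verify convergence: 191/192 = 0.994792 -> 1


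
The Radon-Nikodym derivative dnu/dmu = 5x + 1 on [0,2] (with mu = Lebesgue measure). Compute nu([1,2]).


nu(A) = integral_A (dnu/dmu) dmu = integral_1^2 (5x + 1) dx
Step 1: Antiderivative F(x) = (5/2)x^2 + 1x
Step 2: F(2) = (5/2)*2^2 + 1*2 = 10 + 2 = 12
Step 3: F(1) = (5/2)*1^2 + 1*1 = 2.5 + 1 = 3.5
Step 4: nu([1,2]) = F(2) - F(1) = 12 - 3.5 = 8.5


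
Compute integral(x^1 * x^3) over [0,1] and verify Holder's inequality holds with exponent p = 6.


Step 1: Exact integral of f*g = integral(x^4, 0, 1) = 1/5
     = 0.2
Step 2: Holder bound with p=6, q=1.2:
  ||f||_p = (integral x^6 dx)^(1/6) = (1/7)^(1/6) = 0.72302
  ||g||_q = (integral x^3.6 dx)^(1/1.2) = (1/4.6)^(1/1.2) = 0.280351
Step 3: Holder bound = ||f||_p * ||g||_q = 0.72302 * 0.280351 = 0.202699
Verification: 0.2 <= 0.202699 (Holder holds)


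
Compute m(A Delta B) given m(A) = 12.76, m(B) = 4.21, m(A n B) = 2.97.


m(A Delta B) = m(A) + m(B) - 2*m(A n B)
= 12.76 + 4.21 - 2*2.97
= 12.76 + 4.21 - 5.94
= 11.03


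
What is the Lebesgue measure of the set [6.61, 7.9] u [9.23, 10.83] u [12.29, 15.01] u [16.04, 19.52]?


For pairwise disjoint intervals, m(union) = sum of lengths.
= (7.9 - 6.61) + (10.83 - 9.23) + (15.01 - 12.29) + (19.52 - 16.04)
= 1.29 + 1.6 + 2.72 + 3.48
= 9.09


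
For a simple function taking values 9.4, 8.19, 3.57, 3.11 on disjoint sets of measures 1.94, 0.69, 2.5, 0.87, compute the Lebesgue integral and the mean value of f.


Step 1: Integral = sum(value_i * measure_i)
= 9.4*1.94 + 8.19*0.69 + 3.57*2.5 + 3.11*0.87
= 18.236 + 5.6511 + 8.925 + 2.7057
= 35.5178
Step 2: Total measure of domain = 1.94 + 0.69 + 2.5 + 0.87 = 6
Step 3: Average value = 35.5178 / 6 = 5.919633


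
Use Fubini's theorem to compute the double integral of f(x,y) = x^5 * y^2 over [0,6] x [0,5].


By Fubini's theorem, the double integral factors as a product of single integrals:
Step 1: integral_0^6 x^5 dx = [x^6/6] from 0 to 6
     = 6^6/6 = 7776
Step 2: integral_0^5 y^2 dy = [y^3/3] from 0 to 5
     = 5^3/3 = 41.666667
Step 3: Double integral = 7776 * 41.666667 = 324000


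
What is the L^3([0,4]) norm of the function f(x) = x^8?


Step 1: ||f||_3 = (integral_0^4 |x^8|^3 dx)^(1/3)
     = (integral_0^4 x^24 dx)^(1/3)
Step 2: integral_0^4 x^24 dx = [x^25/(25)] from 0 to 4 = 4^25/25
     = 1125899906842624/25 = 4.503600e+13
Step 3: ||f||_3 = (4.503600e+13)^(1/3) = 35578.414584


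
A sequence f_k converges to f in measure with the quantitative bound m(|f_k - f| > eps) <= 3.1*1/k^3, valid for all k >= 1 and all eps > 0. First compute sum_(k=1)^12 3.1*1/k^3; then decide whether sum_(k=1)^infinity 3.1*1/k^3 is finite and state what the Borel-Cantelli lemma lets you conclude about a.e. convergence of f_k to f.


Step 1: List the terms 3.1*1/k^3 for k = 1 to 12:
  k=1: 3.1
  k=2: 0.3875
  k=3: 0.114815
  k=4: 0.048438
  k=5: 0.0248
  k=6: 0.014352
  k=7: 0.009038
  k=8: 0.006055
  k=9: 0.004252
  k=10: 0.0031
  k=11: 0.002329
  k=12: 0.001794
Step 2: Partial sum = 3.1 + 0.3875 + 0.114815 + 0.048438 + 0.0248 + 0.014352 + 0.009038 + 0.006055 + 0.004252 + 0.0031 + 0.002329 + 0.001794
     = 3.716472
Step 3: The full series sum_(k>=1) 3.1*1/k^3 converges (p-series with p = 3 > 1; a constant multiple of a convergent series converges).
Step 4: Fix eps > 0. Since sum_k m(|f_k - f| > eps) < infinity, the Borel-Cantelli lemma gives
        m(limsup_k {|f_k - f| > eps}) = 0, i.e. for a.e. x, |f_k(x) - f(x)| <= eps for all large k.
        Applying this with eps = 1/j for j = 1, 2, ... and intersecting the countably many full-measure sets,
        for a.e. x we get limsup_k |f_k(x) - f(x)| <= 1/j for every j, hence f_k -> f almost everywhere.
Conclusion: series converges; Borel-Cantelli yields f_k -> f a.e.


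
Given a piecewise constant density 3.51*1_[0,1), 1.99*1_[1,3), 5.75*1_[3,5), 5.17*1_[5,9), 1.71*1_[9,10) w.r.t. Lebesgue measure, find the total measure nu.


Integrate each piece of the Radon-Nikodym derivative:
Step 1: integral_0^1 3.51 dx = 3.51*(1-0) = 3.51*1 = 3.51
Step 2: integral_1^3 1.99 dx = 1.99*(3-1) = 1.99*2 = 3.98
Step 3: integral_3^5 5.75 dx = 5.75*(5-3) = 5.75*2 = 11.5
Step 4: integral_5^9 5.17 dx = 5.17*(9-5) = 5.17*4 = 20.68
Step 5: integral_9^10 1.71 dx = 1.71*(10-9) = 1.71*1 = 1.71
Total: 3.51 + 3.98 + 11.5 + 20.68 + 1.71 = 41.38


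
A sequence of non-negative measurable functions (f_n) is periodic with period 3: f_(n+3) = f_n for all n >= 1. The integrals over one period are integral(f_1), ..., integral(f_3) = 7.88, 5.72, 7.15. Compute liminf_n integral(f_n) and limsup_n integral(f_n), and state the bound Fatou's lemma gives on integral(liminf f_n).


The sequence (integral(f_n)) is periodic with period 3, repeating the values 7.88, 5.72, 7.15 indefinitely.
Step 1: For a periodic sequence, every tail (a_m, a_(m+1), ...) contains all 3 period values infinitely often.
Step 2: Hence inf of every tail = min of the period values = min(7.88, 5.72, 7.15) = 5.72.
        liminf_n integral(f_n) = sup over m of (inf of tail from m) = 5.72.
Step 3: Similarly sup of every tail = max of the period values = 7.88.
        limsup_n integral(f_n) = 7.88.
Step 4: Fatou's lemma: integral(liminf_n f_n) <= liminf_n integral(f_n) = 5.72.
        So the integral of the pointwise liminf is at most 5.72.


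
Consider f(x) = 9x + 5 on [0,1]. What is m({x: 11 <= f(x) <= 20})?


f^(-1)([11, 20]) = {x : 11 <= 9x + 5 <= 20}
Solving: (11 - 5)/9 <= x <= (20 - 5)/9
= [0.666667, 1.666667]
Intersecting with [0,1]: [0.666667, 1]
Measure = 1 - 0.666667 = 0.333333


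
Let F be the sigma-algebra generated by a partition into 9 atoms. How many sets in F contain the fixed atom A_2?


Each element of F is a union of some subset S of the 9 atoms.
The element contains A_2 iff A_2 is in S.
So we count subsets S of {A_1,...,A_9} with A_2 in S: choose freely among the other 8 atoms.
Count = 2^(9-1) = 2^8 = 256.


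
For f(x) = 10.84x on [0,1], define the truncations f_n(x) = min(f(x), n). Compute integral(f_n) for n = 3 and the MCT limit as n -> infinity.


f(x) = 10.84x on [0,1]; f_n(x) = min(10.84x, n). At n = 3:
Step 1: f(x) reaches 3 at x = 3/10.84 = 0.276753
Step 2: integral(f_3) = integral(10.84x, 0, 0.276753) + integral(3, 0.276753, 1)
       = 10.84*0.276753^2/2 + 3*(1 - 0.276753)
       = 0.415129 + 2.169742
       = 2.584871
Step 3: As n -> infinity, f_n increases to f, so by MCT integral(f_n) -> integral(f) = 10.84/2 = 5.42.
Convergence: integral(f_3) = 2.584871 -> 5.42 as n -> infinity


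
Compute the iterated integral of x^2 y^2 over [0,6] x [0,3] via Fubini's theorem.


By Fubini's theorem, the double integral factors as a product of single integrals:
Step 1: integral_0^6 x^2 dx = [x^3/3] from 0 to 6
     = 6^3/3 = 72
Step 2: integral_0^3 y^2 dy = [y^3/3] from 0 to 3
     = 3^3/3 = 9
Step 3: Double integral = 72 * 9 = 648


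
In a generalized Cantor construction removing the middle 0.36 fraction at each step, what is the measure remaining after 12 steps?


Step 1: At each step, fraction remaining = 1 - 0.36 = 0.64
Step 2: After 12 steps, measure = (0.64)^12
Result = 0.004722


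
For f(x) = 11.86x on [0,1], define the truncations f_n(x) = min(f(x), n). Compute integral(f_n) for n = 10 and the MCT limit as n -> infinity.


f(x) = 11.86x on [0,1]; f_n(x) = min(11.86x, n). At n = 10:
Step 1: f(x) reaches 10 at x = 10/11.86 = 0.84317
Step 2: integral(f_10) = integral(11.86x, 0, 0.84317) + integral(10, 0.84317, 1)
       = 11.86*0.84317^2/2 + 10*(1 - 0.84317)
       = 4.215852 + 1.568297
       = 5.784148
Step 3: As n -> infinity, f_n increases to f, so by MCT integral(f_n) -> integral(f) = 11.86/2 = 5.93.
Convergence: integral(f_10) = 5.784148 -> 5.93 as n -> infinity


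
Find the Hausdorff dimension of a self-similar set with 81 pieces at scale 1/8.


For a self-similar set with N copies scaled by 1/r:
dim_H = log(N)/log(r) = log(81)/log(8)
= 4.394449/2.079442
= 2.113283


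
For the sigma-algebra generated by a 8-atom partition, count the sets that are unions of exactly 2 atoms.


Each element of F is a union of some subset of the 8 atoms.
Elements that are unions of exactly 2 atoms correspond to 2-element subsets of the 8 atoms.
Count = C(8, 2) = 8! / (2! * 6!) = 28.


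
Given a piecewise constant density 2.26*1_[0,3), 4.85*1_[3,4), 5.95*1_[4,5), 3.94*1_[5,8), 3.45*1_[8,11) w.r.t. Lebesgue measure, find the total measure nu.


Integrate each piece of the Radon-Nikodym derivative:
Step 1: integral_0^3 2.26 dx = 2.26*(3-0) = 2.26*3 = 6.78
Step 2: integral_3^4 4.85 dx = 4.85*(4-3) = 4.85*1 = 4.85
Step 3: integral_4^5 5.95 dx = 5.95*(5-4) = 5.95*1 = 5.95
Step 4: integral_5^8 3.94 dx = 3.94*(8-5) = 3.94*3 = 11.82
Step 5: integral_8^11 3.45 dx = 3.45*(11-8) = 3.45*3 = 10.35
Total: 6.78 + 4.85 + 5.95 + 11.82 + 10.35 = 39.75


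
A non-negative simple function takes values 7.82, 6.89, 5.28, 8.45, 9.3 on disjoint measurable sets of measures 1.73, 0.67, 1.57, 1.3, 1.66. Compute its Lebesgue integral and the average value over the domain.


Step 1: Integral = sum(value_i * measure_i)
= 7.82*1.73 + 6.89*0.67 + 5.28*1.57 + 8.45*1.3 + 9.3*1.66
= 13.5286 + 4.6163 + 8.2896 + 10.985 + 15.438
= 52.8575
Step 2: Total measure of domain = 1.73 + 0.67 + 1.57 + 1.3 + 1.66 = 6.93
Step 3: Average value = 52.8575 / 6.93 = 7.627345


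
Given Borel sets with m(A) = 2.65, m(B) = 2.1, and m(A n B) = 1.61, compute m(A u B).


By inclusion-exclusion: m(A u B) = m(A) + m(B) - m(A n B)
= 2.65 + 2.1 - 1.61
= 3.14


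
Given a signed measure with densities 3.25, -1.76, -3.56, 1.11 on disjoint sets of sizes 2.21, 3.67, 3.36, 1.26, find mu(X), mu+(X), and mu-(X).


Step 1: Compute signed measure on each set:
  Set 1: 3.25 * 2.21 = 7.1825
  Set 2: -1.76 * 3.67 = -6.4592
  Set 3: -3.56 * 3.36 = -11.9616
  Set 4: 1.11 * 1.26 = 1.3986
Step 2: Total signed measure = (7.1825) + (-6.4592) + (-11.9616) + (1.3986)
     = -9.8397
Step 3: Positive part mu+(X) = sum of positive contributions = 8.5811
Step 4: Negative part mu-(X) = |sum of negative contributions| = 18.4208


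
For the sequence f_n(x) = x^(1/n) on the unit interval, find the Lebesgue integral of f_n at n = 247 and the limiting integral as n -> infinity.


At n = 247: f_247(x) = x^(1/247).
Step 1: integral(x^(1/247), 0, 1) = [x^(1/247+1) / (1/247+1)] from 0 to 1
     = 1 / (1/247 + 1) = 1 / ((247+1)/247) = 247/(247+1)
     = 247/248 = 0.995968
Step 2: As n -> infinity, f_n(x) = x^(1/n) -> 1 for x in (0,1], and f_n is increasing in n.
By MCT, lim_n integral(f_n) = integral(lim_n f_n) = integral(1, 0, 1) = 1.
Step 3: Verify convergence: 247/248 = 0.995968 -> 1


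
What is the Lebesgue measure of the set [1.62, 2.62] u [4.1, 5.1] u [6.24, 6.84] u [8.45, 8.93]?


For pairwise disjoint intervals, m(union) = sum of lengths.
= (2.62 - 1.62) + (5.1 - 4.1) + (6.84 - 6.24) + (8.93 - 8.45)
= 1 + 1 + 0.6 + 0.48
= 3.08


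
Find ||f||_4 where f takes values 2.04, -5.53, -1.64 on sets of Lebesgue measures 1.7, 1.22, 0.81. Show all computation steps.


Step 1: Compute |f_i|^4 for each value:
  |2.04|^4 = 17.318915
  |-5.53|^4 = 935.191445
  |-1.64|^4 = 7.233948
Step 2: Multiply by measures and sum:
  17.318915 * 1.7 = 29.442155
  935.191445 * 1.22 = 1140.933563
  7.233948 * 0.81 = 5.859498
Sum = 29.442155 + 1140.933563 + 5.859498 = 1176.235215
Step 3: Take the p-th root:
||f||_4 = (1176.235215)^(1/4) = 5.856303


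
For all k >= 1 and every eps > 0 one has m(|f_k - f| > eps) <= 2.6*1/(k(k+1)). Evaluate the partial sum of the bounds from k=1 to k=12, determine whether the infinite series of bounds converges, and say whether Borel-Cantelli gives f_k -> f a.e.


Step 1: List the terms 2.6*1/(k(k+1)) for k = 1 to 12:
  k=1: 1.3
  k=2: 0.433333
  k=3: 0.216667
  k=4: 0.13
  k=5: 0.086667
  k=6: 0.061905
  k=7: 0.046429
  k=8: 0.036111
  k=9: 0.028889
  k=10: 0.023636
  k=11: 0.019697
  k=12: 0.016667
Step 2: Partial sum = 1.3 + 0.433333 + 0.216667 + 0.13 + 0.086667 + 0.061905 + 0.046429 + 0.036111 + 0.028889 + 0.023636 + 0.019697 + 0.016667
     = 2.4
Step 3: The full series sum_(k>=1) 2.6*1/(k(k+1)) converges (telescoping series sum 1/(k(k+1)) = 1; a constant multiple of a convergent series converges).
Step 4: Fix eps > 0. Since sum_k m(|f_k - f| > eps) < infinity, the Borel-Cantelli lemma gives
        m(limsup_k {|f_k - f| > eps}) = 0, i.e. for a.e. x, |f_k(x) - f(x)| <= eps for all large k.
        Applying this with eps = 1/j for j = 1, 2, ... and intersecting the countably many full-measure sets,
        for a.e. x we get limsup_k |f_k(x) - f(x)| <= 1/j for every j, hence f_k -> f almost everywhere.
Conclusion: series converges; Borel-Cantelli yields f_k -> f a.e.


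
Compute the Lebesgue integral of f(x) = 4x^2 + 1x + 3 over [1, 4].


The Lebesgue integral of a Riemann-integrable function agrees with the Riemann integral.
Antiderivative F(x) = (4/3)x^3 + (1/2)x^2 + 3x
F(4) = (4/3)*4^3 + (1/2)*4^2 + 3*4
     = (4/3)*64 + (1/2)*16 + 3*4
     = 85.333333 + 8 + 12
     = 105.333333
F(1) = 4.833333
Integral = F(4) - F(1) = 105.333333 - 4.833333 = 100.5


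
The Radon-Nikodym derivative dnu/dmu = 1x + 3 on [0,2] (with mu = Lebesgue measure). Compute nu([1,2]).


nu(A) = integral_A (dnu/dmu) dmu = integral_1^2 (1x + 3) dx
Step 1: Antiderivative F(x) = (1/2)x^2 + 3x
Step 2: F(2) = (1/2)*2^2 + 3*2 = 2 + 6 = 8
Step 3: F(1) = (1/2)*1^2 + 3*1 = 0.5 + 3 = 3.5
Step 4: nu([1,2]) = F(2) - F(1) = 8 - 3.5 = 4.5


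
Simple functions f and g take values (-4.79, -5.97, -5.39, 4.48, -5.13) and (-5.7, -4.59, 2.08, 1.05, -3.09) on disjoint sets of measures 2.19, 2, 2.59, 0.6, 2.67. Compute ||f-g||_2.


Step 1: Compute differences f_i - g_i:
  -4.79 - -5.7 = 0.91
  -5.97 - -4.59 = -1.38
  -5.39 - 2.08 = -7.47
  4.48 - 1.05 = 3.43
  -5.13 - -3.09 = -2.04
Step 2: Compute |diff|^2 * measure for each set:
  |0.91|^2 * 2.19 = 0.8281 * 2.19 = 1.813539
  |-1.38|^2 * 2 = 1.9044 * 2 = 3.8088
  |-7.47|^2 * 2.59 = 55.8009 * 2.59 = 144.524331
  |3.43|^2 * 0.6 = 11.7649 * 0.6 = 7.05894
  |-2.04|^2 * 2.67 = 4.1616 * 2.67 = 11.111472
Step 3: Sum = 168.317082
Step 4: ||f-g||_2 = (168.317082)^(1/2) = 12.973707


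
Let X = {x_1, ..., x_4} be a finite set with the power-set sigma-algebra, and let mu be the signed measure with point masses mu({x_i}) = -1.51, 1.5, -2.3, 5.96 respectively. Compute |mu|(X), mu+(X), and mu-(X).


Step 1: Every measurable set is a union of atoms (the cells / points), so a Hahn decomposition is
  obtained by grouping atoms by sign: P = union of atoms with mu > 0, N = union of the remaining atoms.
  Atoms in P (indices): 2, 4;  atoms in N (indices): 1, 3
  Positive values: 1.5, 5.96
  Negative values: -1.51, -2.3
Step 2: mu+(X) = mu(P) = sum of positive atom values = 7.46
Step 3: mu-(X) = -mu(N) = sum of |negative atom values| = 3.81
Step 4: |mu|(X) = mu+(X) + mu-(X) = 7.46 + 3.81 = 11.27


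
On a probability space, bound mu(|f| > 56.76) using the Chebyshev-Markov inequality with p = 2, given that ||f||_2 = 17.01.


Chebyshev/Markov inequality: mu(|f| > eps) <= (||f||_p / eps)^p
Step 1: ||f||_2 / eps = 17.01 / 56.76 = 0.299683
Step 2: Raise to power p = 2:
  (0.299683)^2 = 0.08981
Step 3: Therefore mu(|f| > 56.76) <= 0.08981


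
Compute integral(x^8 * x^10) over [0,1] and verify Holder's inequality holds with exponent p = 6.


Step 1: Exact integral of f*g = integral(x^18, 0, 1) = 1/19
     = 0.052632
Step 2: Holder bound with p=6, q=1.2:
  ||f||_p = (integral x^48 dx)^(1/6) = (1/49)^(1/6) = 0.522758
  ||g||_q = (integral x^12 dx)^(1/1.2) = (1/13)^(1/1.2) = 0.117954
Step 3: Holder bound = ||f||_p * ||g||_q = 0.522758 * 0.117954 = 0.061662
Verification: 0.052632 <= 0.061662 (Holder holds)


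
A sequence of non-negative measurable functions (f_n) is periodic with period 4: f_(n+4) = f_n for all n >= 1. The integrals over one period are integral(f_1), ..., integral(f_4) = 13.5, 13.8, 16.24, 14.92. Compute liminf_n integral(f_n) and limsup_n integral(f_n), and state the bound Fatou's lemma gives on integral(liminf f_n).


The sequence (integral(f_n)) is periodic with period 4, repeating the values 13.5, 13.8, 16.24, 14.92 indefinitely.
Step 1: For a periodic sequence, every tail (a_m, a_(m+1), ...) contains all 4 period values infinitely often.
Step 2: Hence inf of every tail = min of the period values = min(13.5, 13.8, 16.24, 14.92) = 13.5.
        liminf_n integral(f_n) = sup over m of (inf of tail from m) = 13.5.
Step 3: Similarly sup of every tail = max of the period values = 16.24.
        limsup_n integral(f_n) = 16.24.
Step 4: Fatou's lemma: integral(liminf_n f_n) <= liminf_n integral(f_n) = 13.5.
        So the integral of the pointwise liminf is at most 13.5.


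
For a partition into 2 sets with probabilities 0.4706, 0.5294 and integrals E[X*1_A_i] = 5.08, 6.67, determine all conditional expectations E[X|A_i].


For each cell A_i: E[X|A_i] = E[X*1_A_i] / P(A_i)
Step 1: E[X|A_1] = 5.08 / 0.4706 = 10.79473
Step 2: E[X|A_2] = 6.67 / 0.5294 = 12.599169
Verification: E[X] = sum E[X*1_A_i] = 5.08 + 6.67 = 11.75


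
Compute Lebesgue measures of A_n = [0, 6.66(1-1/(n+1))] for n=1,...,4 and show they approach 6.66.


By continuity of measure from below: if A_n increases to A, then m(A_n) -> m(A).
Here A = [0, 6.66], so m(A) = 6.66
Step 1: a_1 = 6.66*(1 - 1/2) = 3.33, m(A_1) = 3.33
Step 2: a_2 = 6.66*(1 - 1/3) = 4.44, m(A_2) = 4.44
Step 3: a_3 = 6.66*(1 - 1/4) = 4.995, m(A_3) = 4.995
Step 4: a_4 = 6.66*(1 - 1/5) = 5.328, m(A_4) = 5.328
Limit: m(A_n) -> m([0,6.66]) = 6.66


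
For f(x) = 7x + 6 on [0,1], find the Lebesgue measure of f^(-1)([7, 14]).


f^(-1)([7, 14]) = {x : 7 <= 7x + 6 <= 14}
Solving: (7 - 6)/7 <= x <= (14 - 6)/7
= [0.142857, 1.142857]
Intersecting with [0,1]: [0.142857, 1]
Measure = 1 - 0.142857 = 0.857143


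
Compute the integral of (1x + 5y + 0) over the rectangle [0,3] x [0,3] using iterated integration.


By Fubini, integrate in x first, then y.
Step 1: Fix y, integrate over x in [0,3]:
  integral(1x + 5y + 0, x=0..3)
  = 1*(3^2 - 0^2)/2 + (5y + 0)*(3 - 0)
  = 4.5 + (5y + 0)*3
  = 4.5 + 15y + 0
  = 4.5 + 15y
Step 2: Integrate over y in [0,3]:
  integral(4.5 + 15y, y=0..3)
  = 4.5*3 + 15*(3^2 - 0^2)/2
  = 13.5 + 67.5
  = 81


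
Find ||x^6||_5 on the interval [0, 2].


Step 1: ||f||_5 = (integral_0^2 |x^6|^5 dx)^(1/5)
     = (integral_0^2 x^30 dx)^(1/5)
Step 2: integral_0^2 x^30 dx = [x^31/(31)] from 0 to 2 = 2^31/31
     = 2147483648/31 = 6.927367e+07
Step 3: ||f||_5 = (6.927367e+07)^(1/5) = 36.992496


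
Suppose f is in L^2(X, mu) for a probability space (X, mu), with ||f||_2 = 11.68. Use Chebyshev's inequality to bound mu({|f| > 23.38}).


Chebyshev/Markov inequality: mu(|f| > eps) <= (||f||_p / eps)^p
Step 1: ||f||_2 / eps = 11.68 / 23.38 = 0.499572
Step 2: Raise to power p = 2:
  (0.499572)^2 = 0.249572
Step 3: Therefore mu(|f| > 23.38) <= 0.249572


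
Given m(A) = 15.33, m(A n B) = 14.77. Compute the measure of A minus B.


m(A \ B) = m(A) - m(A n B)
= 15.33 - 14.77
= 0.56


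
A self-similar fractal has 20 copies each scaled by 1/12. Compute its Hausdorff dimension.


For a self-similar set with N copies scaled by 1/r:
dim_H = log(N)/log(r) = log(20)/log(12)
= 2.995732/2.484907
= 1.205571


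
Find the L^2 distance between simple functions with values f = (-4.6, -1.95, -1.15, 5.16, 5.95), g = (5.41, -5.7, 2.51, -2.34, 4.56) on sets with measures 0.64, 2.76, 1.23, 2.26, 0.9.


Step 1: Compute differences f_i - g_i:
  -4.6 - 5.41 = -10.01
  -1.95 - -5.7 = 3.75
  -1.15 - 2.51 = -3.66
  5.16 - -2.34 = 7.5
  5.95 - 4.56 = 1.39
Step 2: Compute |diff|^2 * measure for each set:
  |-10.01|^2 * 0.64 = 100.2001 * 0.64 = 64.128064
  |3.75|^2 * 2.76 = 14.0625 * 2.76 = 38.8125
  |-3.66|^2 * 1.23 = 13.3956 * 1.23 = 16.476588
  |7.5|^2 * 2.26 = 56.25 * 2.26 = 127.125
  |1.39|^2 * 0.9 = 1.9321 * 0.9 = 1.73889
Step 3: Sum = 248.281042
Step 4: ||f-g||_2 = (248.281042)^(1/2) = 15.756936


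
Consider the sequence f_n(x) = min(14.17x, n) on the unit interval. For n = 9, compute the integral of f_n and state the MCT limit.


f(x) = 14.17x on [0,1]; f_n(x) = min(14.17x, n). At n = 9:
Step 1: f(x) reaches 9 at x = 9/14.17 = 0.635145
Step 2: integral(f_9) = integral(14.17x, 0, 0.635145) + integral(9, 0.635145, 1)
       = 14.17*0.635145^2/2 + 9*(1 - 0.635145)
       = 2.858151 + 3.283698
       = 6.141849
Step 3: As n -> infinity, f_n increases to f, so by MCT integral(f_n) -> integral(f) = 14.17/2 = 7.085.
Convergence: integral(f_9) = 6.141849 -> 7.085 as n -> infinity


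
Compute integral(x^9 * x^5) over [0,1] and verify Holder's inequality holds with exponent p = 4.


Step 1: Exact integral of f*g = integral(x^14, 0, 1) = 1/15
     = 0.066667
Step 2: Holder bound with p=4, q=1.333333:
  ||f||_p = (integral x^36 dx)^(1/4) = (1/37)^(1/4) = 0.405461
  ||g||_q = (integral x^6.666667 dx)^(1/1.333333) = (1/7.666667)^(1/1.333333) = 0.217043
Step 3: Holder bound = ||f||_p * ||g||_q = 0.405461 * 0.217043 = 0.088002
Verification: 0.066667 <= 0.088002 (Holder holds)


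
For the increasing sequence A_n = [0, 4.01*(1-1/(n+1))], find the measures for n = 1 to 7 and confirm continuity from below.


By continuity of measure from below: if A_n increases to A, then m(A_n) -> m(A).
Here A = [0, 4.01], so m(A) = 4.01
Step 1: a_1 = 4.01*(1 - 1/2) = 2.005, m(A_1) = 2.005
Step 2: a_2 = 4.01*(1 - 1/3) = 2.6733, m(A_2) = 2.6733
Step 3: a_3 = 4.01*(1 - 1/4) = 3.0075, m(A_3) = 3.0075
Step 4: a_4 = 4.01*(1 - 1/5) = 3.208, m(A_4) = 3.208
Step 5: a_5 = 4.01*(1 - 1/6) = 3.3417, m(A_5) = 3.3417
Step 6: a_6 = 4.01*(1 - 1/7) = 3.4371, m(A_6) = 3.4371
Step 7: a_7 = 4.01*(1 - 1/8) = 3.5088, m(A_7) = 3.5088
Limit: m(A_n) -> m([0,4.01]) = 4.01


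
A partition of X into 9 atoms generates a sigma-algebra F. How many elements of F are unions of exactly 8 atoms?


Each element of F is a union of some subset of the 9 atoms.
Elements that are unions of exactly 8 atoms correspond to 8-element subsets of the 9 atoms.
Count = C(9, 8) = 9! / (8! * 1!) = 9.


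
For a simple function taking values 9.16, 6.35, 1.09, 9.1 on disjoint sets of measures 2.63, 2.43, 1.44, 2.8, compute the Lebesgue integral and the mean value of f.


Step 1: Integral = sum(value_i * measure_i)
= 9.16*2.63 + 6.35*2.43 + 1.09*1.44 + 9.1*2.8
= 24.0908 + 15.4305 + 1.5696 + 25.48
= 66.5709
Step 2: Total measure of domain = 2.63 + 2.43 + 1.44 + 2.8 = 9.3
Step 3: Average value = 66.5709 / 9.3 = 7.158161


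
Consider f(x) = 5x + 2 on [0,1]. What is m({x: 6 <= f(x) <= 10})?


f^(-1)([6, 10]) = {x : 6 <= 5x + 2 <= 10}
Solving: (6 - 2)/5 <= x <= (10 - 2)/5
= [0.8, 1.6]
Intersecting with [0,1]: [0.8, 1]
Measure = 1 - 0.8 = 0.2


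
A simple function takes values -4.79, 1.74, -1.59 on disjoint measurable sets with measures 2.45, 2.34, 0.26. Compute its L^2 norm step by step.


Step 1: Compute |f_i|^2 for each value:
  |-4.79|^2 = 22.9441
  |1.74|^2 = 3.0276
  |-1.59|^2 = 2.5281
Step 2: Multiply by measures and sum:
  22.9441 * 2.45 = 56.213045
  3.0276 * 2.34 = 7.084584
  2.5281 * 0.26 = 0.657306
Sum = 56.213045 + 7.084584 + 0.657306 = 63.954935
Step 3: Take the p-th root:
||f||_2 = (63.954935)^(1/2) = 7.997183


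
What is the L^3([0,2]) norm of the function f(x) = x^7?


Step 1: ||f||_3 = (integral_0^2 |x^7|^3 dx)^(1/3)
     = (integral_0^2 x^21 dx)^(1/3)
Step 2: integral_0^2 x^21 dx = [x^22/(22)] from 0 to 2 = 2^22/22
     = 4194304/22 = 190650.181818
Step 3: ||f||_3 = (190650.181818)^(1/3) = 57.554472


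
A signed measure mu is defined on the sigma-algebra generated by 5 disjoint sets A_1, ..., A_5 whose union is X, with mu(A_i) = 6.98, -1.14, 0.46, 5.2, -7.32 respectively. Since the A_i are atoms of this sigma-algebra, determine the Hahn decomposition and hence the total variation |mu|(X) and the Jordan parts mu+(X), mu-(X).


Step 1: Every measurable set is a union of atoms (the cells / points), so a Hahn decomposition is
  obtained by grouping atoms by sign: P = union of atoms with mu > 0, N = union of the remaining atoms.
  Atoms in P (indices): 1, 3, 4;  atoms in N (indices): 2, 5
  Positive values: 6.98, 0.46, 5.2
  Negative values: -1.14, -7.32
Step 2: mu+(X) = mu(P) = sum of positive atom values = 12.64
Step 3: mu-(X) = -mu(N) = sum of |negative atom values| = 8.46
Step 4: |mu|(X) = mu+(X) + mu-(X) = 12.64 + 8.46 = 21.1


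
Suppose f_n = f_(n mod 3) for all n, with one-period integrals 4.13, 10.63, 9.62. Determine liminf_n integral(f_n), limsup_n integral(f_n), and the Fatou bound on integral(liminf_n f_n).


The sequence (integral(f_n)) is periodic with period 3, repeating the values 4.13, 10.63, 9.62 indefinitely.
Step 1: For a periodic sequence, every tail (a_m, a_(m+1), ...) contains all 3 period values infinitely often.
Step 2: Hence inf of every tail = min of the period values = min(4.13, 10.63, 9.62) = 4.13.
        liminf_n integral(f_n) = sup over m of (inf of tail from m) = 4.13.
Step 3: Similarly sup of every tail = max of the period values = 10.63.
        limsup_n integral(f_n) = 10.63.
Step 4: Fatou's lemma: integral(liminf_n f_n) <= liminf_n integral(f_n) = 4.13.
        So the integral of the pointwise liminf is at most 4.13.


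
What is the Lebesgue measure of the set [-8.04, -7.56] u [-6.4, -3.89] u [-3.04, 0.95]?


For pairwise disjoint intervals, m(union) = sum of lengths.
= (-7.56 - -8.04) + (-3.89 - -6.4) + (0.95 - -3.04)
= 0.48 + 2.51 + 3.99
= 6.98


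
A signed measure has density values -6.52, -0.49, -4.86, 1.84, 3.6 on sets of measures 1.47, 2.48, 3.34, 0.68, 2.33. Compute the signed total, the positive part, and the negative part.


Step 1: Compute signed measure on each set:
  Set 1: -6.52 * 1.47 = -9.5844
  Set 2: -0.49 * 2.48 = -1.2152
  Set 3: -4.86 * 3.34 = -16.2324
  Set 4: 1.84 * 0.68 = 1.2512
  Set 5: 3.6 * 2.33 = 8.388
Step 2: Total signed measure = (-9.5844) + (-1.2152) + (-16.2324) + (1.2512) + (8.388)
     = -17.3928
Step 3: Positive part mu+(X) = sum of positive contributions = 9.6392
Step 4: Negative part mu-(X) = |sum of negative contributions| = 27.032


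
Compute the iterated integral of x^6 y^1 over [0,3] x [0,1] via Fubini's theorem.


By Fubini's theorem, the double integral factors as a product of single integrals:
Step 1: integral_0^3 x^6 dx = [x^7/7] from 0 to 3
     = 3^7/7 = 312.428571
Step 2: integral_0^1 y^1 dy = [y^2/2] from 0 to 1
     = 1^2/2 = 0.5
Step 3: Double integral = 312.428571 * 0.5 = 156.214286


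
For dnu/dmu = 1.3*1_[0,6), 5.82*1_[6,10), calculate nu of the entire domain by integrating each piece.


Integrate each piece of the Radon-Nikodym derivative:
Step 1: integral_0^6 1.3 dx = 1.3*(6-0) = 1.3*6 = 7.8
Step 2: integral_6^10 5.82 dx = 5.82*(10-6) = 5.82*4 = 23.28
Total: 7.8 + 23.28 = 31.08


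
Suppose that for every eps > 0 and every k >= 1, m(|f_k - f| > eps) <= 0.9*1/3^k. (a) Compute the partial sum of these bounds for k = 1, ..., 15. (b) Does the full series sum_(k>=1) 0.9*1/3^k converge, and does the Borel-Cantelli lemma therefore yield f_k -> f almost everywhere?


Step 1: List the terms 0.9*1/3^k for k = 1 to 15:
  k=1: 0.3
  k=2: 0.1
  k=3: 0.033333
  k=4: 0.011111
  k=5: 0.003704
  k=6: 0.001235
  k=7: 4.115226e-04
  k=8: 1.371742e-04
  k=9: 4.572474e-05
  k=10: 1.524158e-05
  k=11: 5.080526e-06
  k=12: 1.693509e-06
  k=13: 5.645029e-07
  k=14: 1.881676e-07
  k=15: 6.272255e-08
Step 2: Partial sum = 0.3 + 0.1 + 0.033333 + 0.011111 + 0.003704 + 0.001235 + 4.115226e-04 + 1.371742e-04 + 4.572474e-05 + 1.524158e-05 + 5.080526e-06 + 1.693509e-06 + 5.645029e-07 + 1.881676e-07 + 6.272255e-08
     = 0.45
Step 3: The full series sum_(k>=1) 0.9*1/3^k converges (geometric series with ratio 1/3 < 1; a constant multiple of a convergent series converges).
Step 4: Fix eps > 0. Since sum_k m(|f_k - f| > eps) < infinity, the Borel-Cantelli lemma gives
        m(limsup_k {|f_k - f| > eps}) = 0, i.e. for a.e. x, |f_k(x) - f(x)| <= eps for all large k.
        Applying this with eps = 1/j for j = 1, 2, ... and intersecting the countably many full-measure sets,
        for a.e. x we get limsup_k |f_k(x) - f(x)| <= 1/j for every j, hence f_k -> f almost everywhere.
Conclusion: series converges; Borel-Cantelli yields f_k -> f a.e.


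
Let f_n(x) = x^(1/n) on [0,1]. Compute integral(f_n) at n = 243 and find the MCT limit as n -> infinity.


At n = 243: f_243(x) = x^(1/243).
Step 1: integral(x^(1/243), 0, 1) = [x^(1/243+1) / (1/243+1)] from 0 to 1
     = 1 / (1/243 + 1) = 1 / ((243+1)/243) = 243/(243+1)
     = 243/244 = 0.995902
Step 2: As n -> infinity, f_n(x) = x^(1/n) -> 1 for x in (0,1], and f_n is increasing in n.
By MCT, lim_n integral(f_n) = integral(lim_n f_n) = integral(1, 0, 1) = 1.
Step 3: Verify convergence: 243/244 = 0.995902 -> 1


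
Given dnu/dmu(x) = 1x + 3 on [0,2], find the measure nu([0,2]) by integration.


nu(A) = integral_A (dnu/dmu) dmu = integral_0^2 (1x + 3) dx
Step 1: Antiderivative F(x) = (1/2)x^2 + 3x
Step 2: F(2) = (1/2)*2^2 + 3*2 = 2 + 6 = 8
Step 3: F(0) = (1/2)*0^2 + 3*0 = 0.0 + 0 = 0.0
Step 4: nu([0,2]) = F(2) - F(0) = 8 - 0.0 = 8


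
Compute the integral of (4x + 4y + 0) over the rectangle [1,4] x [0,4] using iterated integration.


By Fubini, integrate in x first, then y.
Step 1: Fix y, integrate over x in [1,4]:
  integral(4x + 4y + 0, x=1..4)
  = 4*(4^2 - 1^2)/2 + (4y + 0)*(4 - 1)
  = 30 + (4y + 0)*3
  = 30 + 12y + 0
  = 30 + 12y
Step 2: Integrate over y in [0,4]:
  integral(30 + 12y, y=0..4)
  = 30*4 + 12*(4^2 - 0^2)/2
  = 120 + 96
  = 216


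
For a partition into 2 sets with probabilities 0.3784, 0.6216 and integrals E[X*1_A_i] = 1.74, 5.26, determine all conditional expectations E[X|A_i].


For each cell A_i: E[X|A_i] = E[X*1_A_i] / P(A_i)
Step 1: E[X|A_1] = 1.74 / 0.3784 = 4.598309
Step 2: E[X|A_2] = 5.26 / 0.6216 = 8.462033
Verification: E[X] = sum E[X*1_A_i] = 1.74 + 5.26 = 7


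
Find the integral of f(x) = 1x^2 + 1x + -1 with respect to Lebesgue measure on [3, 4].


The Lebesgue integral of a Riemann-integrable function agrees with the Riemann integral.
Antiderivative F(x) = (1/3)x^3 + (1/2)x^2 + -1x
F(4) = (1/3)*4^3 + (1/2)*4^2 + -1*4
     = (1/3)*64 + (1/2)*16 + -1*4
     = 21.333333 + 8 + -4
     = 25.333333
F(3) = 10.5
Integral = F(4) - F(3) = 25.333333 - 10.5 = 14.833333


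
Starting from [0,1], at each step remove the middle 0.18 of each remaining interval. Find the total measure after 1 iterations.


Step 1: At each step, fraction remaining = 1 - 0.18 = 0.82
Step 2: After 1 steps, measure = (0.82)^1
Step 3: Computing the power step by step:
  After step 1: 0.82
Result = 0.82


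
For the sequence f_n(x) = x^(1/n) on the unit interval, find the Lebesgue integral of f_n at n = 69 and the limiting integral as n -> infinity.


At n = 69: f_69(x) = x^(1/69).
Step 1: integral(x^(1/69), 0, 1) = [x^(1/69+1) / (1/69+1)] from 0 to 1
     = 1 / (1/69 + 1) = 1 / ((69+1)/69) = 69/(69+1)
     = 69/70 = 0.985714
Step 2: As n -> infinity, f_n(x) = x^(1/n) -> 1 for x in (0,1], and f_n is increasing in n.
By MCT, lim_n integral(f_n) = integral(lim_n f_n) = integral(1, 0, 1) = 1.
Step 3: Verify convergence: 69/70 = 0.985714 -> 1


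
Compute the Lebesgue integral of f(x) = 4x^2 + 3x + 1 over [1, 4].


The Lebesgue integral of a Riemann-integrable function agrees with the Riemann integral.
Antiderivative F(x) = (4/3)x^3 + (3/2)x^2 + 1x
F(4) = (4/3)*4^3 + (3/2)*4^2 + 1*4
     = (4/3)*64 + (3/2)*16 + 1*4
     = 85.333333 + 24 + 4
     = 113.333333
F(1) = 3.833333
Integral = F(4) - F(1) = 113.333333 - 3.833333 = 109.5


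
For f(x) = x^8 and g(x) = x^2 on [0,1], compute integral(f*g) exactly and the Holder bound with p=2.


Step 1: Exact integral of f*g = integral(x^10, 0, 1) = 1/11
     = 0.090909
Step 2: Holder bound with p=2, q=2:
  ||f||_p = (integral x^16 dx)^(1/2) = (1/17)^(1/2) = 0.242536
  ||g||_q = (integral x^4 dx)^(1/2) = (1/5)^(1/2) = 0.447214
Step 3: Holder bound = ||f||_p * ||g||_q = 0.242536 * 0.447214 = 0.108465
Verification: 0.090909 <= 0.108465 (Holder holds)


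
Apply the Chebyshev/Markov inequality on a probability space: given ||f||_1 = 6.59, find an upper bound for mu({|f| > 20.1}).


Chebyshev/Markov inequality: mu(|f| > eps) <= (||f||_p / eps)^p
Step 1: ||f||_1 / eps = 6.59 / 20.1 = 0.327861
Step 2: Raise to power p = 1:
  (0.327861)^1 = 0.327861
Step 3: Therefore mu(|f| > 20.1) <= 0.327861


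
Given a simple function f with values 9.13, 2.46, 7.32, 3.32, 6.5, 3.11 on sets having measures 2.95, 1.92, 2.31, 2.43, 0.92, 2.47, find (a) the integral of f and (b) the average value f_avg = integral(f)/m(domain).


Step 1: Integral = sum(value_i * measure_i)
= 9.13*2.95 + 2.46*1.92 + 7.32*2.31 + 3.32*2.43 + 6.5*0.92 + 3.11*2.47
= 26.9335 + 4.7232 + 16.9092 + 8.0676 + 5.98 + 7.6817
= 70.2952
Step 2: Total measure of domain = 2.95 + 1.92 + 2.31 + 2.43 + 0.92 + 2.47 = 13
Step 3: Average value = 70.2952 / 13 = 5.407323


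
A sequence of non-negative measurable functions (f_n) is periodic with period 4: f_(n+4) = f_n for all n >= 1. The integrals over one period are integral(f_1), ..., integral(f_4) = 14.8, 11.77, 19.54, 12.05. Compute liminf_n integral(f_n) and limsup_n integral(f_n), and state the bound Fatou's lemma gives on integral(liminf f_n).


The sequence (integral(f_n)) is periodic with period 4, repeating the values 14.8, 11.77, 19.54, 12.05 indefinitely.
Step 1: For a periodic sequence, every tail (a_m, a_(m+1), ...) contains all 4 period values infinitely often.
Step 2: Hence inf of every tail = min of the period values = min(14.8, 11.77, 19.54, 12.05) = 11.77.
        liminf_n integral(f_n) = sup over m of (inf of tail from m) = 11.77.
Step 3: Similarly sup of every tail = max of the period values = 19.54.
        limsup_n integral(f_n) = 19.54.
Step 4: Fatou's lemma: integral(liminf_n f_n) <= liminf_n integral(f_n) = 11.77.
        So the integral of the pointwise liminf is at most 11.77.


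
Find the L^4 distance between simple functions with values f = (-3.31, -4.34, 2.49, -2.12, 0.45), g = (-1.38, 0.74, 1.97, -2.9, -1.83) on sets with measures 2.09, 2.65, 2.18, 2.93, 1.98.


Step 1: Compute differences f_i - g_i:
  -3.31 - -1.38 = -1.93
  -4.34 - 0.74 = -5.08
  2.49 - 1.97 = 0.52
  -2.12 - -2.9 = 0.78
  0.45 - -1.83 = 2.28
Step 2: Compute |diff|^4 * measure for each set:
  |-1.93|^4 * 2.09 = 13.87488 * 2.09 = 28.998499
  |-5.08|^4 * 2.65 = 665.970281 * 2.65 = 1764.821245
  |0.52|^4 * 2.18 = 0.073116 * 2.18 = 0.159393
  |0.78|^4 * 2.93 = 0.370151 * 2.93 = 1.084541
  |2.28|^4 * 1.98 = 27.023363 * 1.98 = 53.506258
Step 3: Sum = 1848.569936
Step 4: ||f-g||_4 = (1848.569936)^(1/4) = 6.557057


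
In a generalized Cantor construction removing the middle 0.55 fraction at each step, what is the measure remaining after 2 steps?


Step 1: At each step, fraction remaining = 1 - 0.55 = 0.45
Step 2: After 2 steps, measure = (0.45)^2
Step 3: Computing the power step by step:
  After step 1: 0.45
  After step 2: 0.2025
Result = 0.2025


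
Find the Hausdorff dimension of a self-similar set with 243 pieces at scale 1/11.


For a self-similar set with N copies scaled by 1/r:
dim_H = log(N)/log(r) = log(243)/log(11)
= 5.493061/2.397895
= 2.290785


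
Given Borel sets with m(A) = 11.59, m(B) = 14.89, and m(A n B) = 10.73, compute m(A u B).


By inclusion-exclusion: m(A u B) = m(A) + m(B) - m(A n B)
= 11.59 + 14.89 - 10.73
= 15.75


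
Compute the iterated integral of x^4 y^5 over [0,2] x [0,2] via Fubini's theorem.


By Fubini's theorem, the double integral factors as a product of single integrals:
Step 1: integral_0^2 x^4 dx = [x^5/5] from 0 to 2
     = 2^5/5 = 6.4
Step 2: integral_0^2 y^5 dy = [y^6/6] from 0 to 2
     = 2^6/6 = 10.666667
Step 3: Double integral = 6.4 * 10.666667 = 68.266667


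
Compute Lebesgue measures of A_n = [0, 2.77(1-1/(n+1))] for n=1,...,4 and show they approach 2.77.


By continuity of measure from below: if A_n increases to A, then m(A_n) -> m(A).
Here A = [0, 2.77], so m(A) = 2.77
Step 1: a_1 = 2.77*(1 - 1/2) = 1.385, m(A_1) = 1.385
Step 2: a_2 = 2.77*(1 - 1/3) = 1.8467, m(A_2) = 1.8467
Step 3: a_3 = 2.77*(1 - 1/4) = 2.0775, m(A_3) = 2.0775
Step 4: a_4 = 2.77*(1 - 1/5) = 2.216, m(A_4) = 2.216
Limit: m(A_n) -> m([0,2.77]) = 2.77


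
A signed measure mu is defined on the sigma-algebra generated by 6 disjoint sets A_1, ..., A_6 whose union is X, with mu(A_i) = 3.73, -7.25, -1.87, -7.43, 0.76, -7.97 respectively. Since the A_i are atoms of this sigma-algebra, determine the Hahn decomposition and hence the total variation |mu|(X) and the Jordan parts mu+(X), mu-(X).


Step 1: Every measurable set is a union of atoms (the cells / points), so a Hahn decomposition is
  obtained by grouping atoms by sign: P = union of atoms with mu > 0, N = union of the remaining atoms.
  Atoms in P (indices): 1, 5;  atoms in N (indices): 2, 3, 4, 6
  Positive values: 3.73, 0.76
  Negative values: -7.25, -1.87, -7.43, -7.97
Step 2: mu+(X) = mu(P) = sum of positive atom values = 4.49
Step 3: mu-(X) = -mu(N) = sum of |negative atom values| = 24.52
Step 4: |mu|(X) = mu+(X) + mu-(X) = 4.49 + 24.52 = 29.01


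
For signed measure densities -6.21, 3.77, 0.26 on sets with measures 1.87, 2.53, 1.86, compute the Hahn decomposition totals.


Step 1: Compute signed measure on each set:
  Set 1: -6.21 * 1.87 = -11.6127
  Set 2: 3.77 * 2.53 = 9.5381
  Set 3: 0.26 * 1.86 = 0.4836
Step 2: Total signed measure = (-11.6127) + (9.5381) + (0.4836)
     = -1.591
Step 3: Positive part mu+(X) = sum of positive contributions = 10.0217
Step 4: Negative part mu-(X) = |sum of negative contributions| = 11.6127


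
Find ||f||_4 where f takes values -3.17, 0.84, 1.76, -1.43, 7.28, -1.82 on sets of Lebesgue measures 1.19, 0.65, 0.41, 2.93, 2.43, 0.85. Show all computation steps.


Step 1: Compute |f_i|^4 for each value:
  |-3.17|^4 = 100.980391
  |0.84|^4 = 0.497871
  |1.76|^4 = 9.595126
  |-1.43|^4 = 4.181616
  |7.28|^4 = 2808.830403
  |-1.82|^4 = 10.971994
Step 2: Multiply by measures and sum:
  100.980391 * 1.19 = 120.166666
  0.497871 * 0.65 = 0.323616
  9.595126 * 0.41 = 3.934002
  4.181616 * 2.93 = 12.252135
  2808.830403 * 2.43 = 6825.457878
  10.971994 * 0.85 = 9.326195
Sum = 120.166666 + 0.323616 + 3.934002 + 12.252135 + 6825.457878 + 9.326195 = 6971.460491
Step 3: Take the p-th root:
||f||_4 = (6971.460491)^(1/4) = 9.137575


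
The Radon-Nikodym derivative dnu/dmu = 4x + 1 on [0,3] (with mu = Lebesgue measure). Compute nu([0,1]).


nu(A) = integral_A (dnu/dmu) dmu = integral_0^1 (4x + 1) dx
Step 1: Antiderivative F(x) = (4/2)x^2 + 1x
Step 2: F(1) = (4/2)*1^2 + 1*1 = 2 + 1 = 3
Step 3: F(0) = (4/2)*0^2 + 1*0 = 0.0 + 0 = 0.0
Step 4: nu([0,1]) = F(1) - F(0) = 3 - 0.0 = 3


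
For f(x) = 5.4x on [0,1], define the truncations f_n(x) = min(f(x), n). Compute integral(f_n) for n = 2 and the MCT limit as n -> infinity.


f(x) = 5.4x on [0,1]; f_n(x) = min(5.4x, n). At n = 2:
Step 1: f(x) reaches 2 at x = 2/5.4 = 0.37037
Step 2: integral(f_2) = integral(5.4x, 0, 0.37037) + integral(2, 0.37037, 1)
       = 5.4*0.37037^2/2 + 2*(1 - 0.37037)
       = 0.37037 + 1.259259
       = 1.62963
Step 3: As n -> infinity, f_n increases to f, so by MCT integral(f_n) -> integral(f) = 5.4/2 = 2.7.
Convergence: integral(f_2) = 1.62963 -> 2.7 as n -> infinity
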